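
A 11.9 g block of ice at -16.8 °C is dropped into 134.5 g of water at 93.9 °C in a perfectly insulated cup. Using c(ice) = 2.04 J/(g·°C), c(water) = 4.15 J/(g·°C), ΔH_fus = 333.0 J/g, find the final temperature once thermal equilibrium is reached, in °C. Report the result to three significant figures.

Heat to bring ice to 0 °C and melt it: q₁ = 11.9×2.04×16.8 + 11.9×333.0 = 4370.5 J
Heat the water can supply cooling to 0 °C: 134.5×4.15×93.9 = 52412.6 J > q₁, so all ice melts.
Energy balance: 134.5×4.15×(93.9 − T) = 4370.5 + 11.9×4.15×(T − 0)
558.175(93.9 − T) = 4370.5 + 49.385 T
52412.6 − 4370.5 = 607.560 T
T = 48042.1 / 607.560 = 79.07 °C

T_f = 79.1 °C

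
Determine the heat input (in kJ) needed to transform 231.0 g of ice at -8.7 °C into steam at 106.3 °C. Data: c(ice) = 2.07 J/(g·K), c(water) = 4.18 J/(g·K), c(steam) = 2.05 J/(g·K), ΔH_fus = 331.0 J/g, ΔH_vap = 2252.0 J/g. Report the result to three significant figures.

q1 (heat ice -8.7→0.0 °C): 231.0 × 2.07 × 8.7 = 4160 J
q2 (melt at 0 °C): 231.0 × 331.0 = 76461 J
q3 (heat water 0.0→100.0 °C): 231.0 × 4.18 × 100.0 = 96558 J
q4 (vaporize at 100 °C): 231.0 × 2252.0 = 520212 J
q5 (heat steam 100.0→106.3 °C): 231.0 × 2.05 × 6.3 = 2983 J
Total: 4160 + 76461 + 96558 + 520212 + 2983 = 700374 J = 700 kJ

q = 700 kJ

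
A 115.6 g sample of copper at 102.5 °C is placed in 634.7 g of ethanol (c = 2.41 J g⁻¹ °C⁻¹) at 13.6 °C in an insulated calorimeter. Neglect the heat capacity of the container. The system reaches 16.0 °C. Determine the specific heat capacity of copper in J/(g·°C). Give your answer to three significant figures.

c = 0.367 J/(g·°C)

q_gained = (634.7 × 2.41) × (16.0 − 13.6) = 3671 J
q_lost = 115.6 × c × (102.5 − 16.0) = 9999.4 c
Set equal: c = 3671 / 9999.4 = 0.367 J/(g·°C)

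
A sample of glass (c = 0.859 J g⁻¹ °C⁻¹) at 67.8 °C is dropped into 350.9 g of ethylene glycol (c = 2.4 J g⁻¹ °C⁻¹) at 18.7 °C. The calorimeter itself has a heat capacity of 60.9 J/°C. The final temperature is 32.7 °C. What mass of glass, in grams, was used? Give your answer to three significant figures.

m = 419 g

q_gained = (350.9 × 2.4 + 60.9) × (32.7 − 18.7) = 12640 J
q_lost = m × 0.859 × (67.8 − 32.7) = 30.1509 m
m = 12640 / 30.1509 = 419 g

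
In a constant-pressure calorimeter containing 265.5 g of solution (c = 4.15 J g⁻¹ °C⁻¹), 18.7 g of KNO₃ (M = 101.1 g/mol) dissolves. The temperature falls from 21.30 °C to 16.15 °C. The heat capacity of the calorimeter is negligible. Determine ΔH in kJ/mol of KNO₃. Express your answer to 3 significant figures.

|ΔT| = |16.15 − 21.30| = 5.15 °C
|q_surr| = (265.5 × 4.15) × 5.15 = 1101.825 × 5.15 = 5674 J
n(KNO₃) = 18.7 / 101.1 = 0.1850 mol
Temperature fell, so q_rxn = +|q_surr| = 5.674 kJ
ΔH = q_rxn / n = 30.67 kJ/mol

ΔH = 30.7 kJ/mol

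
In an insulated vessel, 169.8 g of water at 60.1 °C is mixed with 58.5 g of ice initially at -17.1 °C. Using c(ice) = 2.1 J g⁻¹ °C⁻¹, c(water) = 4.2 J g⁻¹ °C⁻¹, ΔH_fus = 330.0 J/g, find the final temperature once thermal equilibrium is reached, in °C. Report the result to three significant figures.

T_f = 22.4 °C

Heat to bring ice to 0 °C and melt it: q₁ = 58.5×2.1×17.1 + 58.5×330.0 = 21406 J
Heat the water can supply cooling to 0 °C: 169.8×4.2×60.1 = 42860.9 J > q₁, so all ice melts.
Energy balance: 169.8×4.2×(60.1 − T) = 21406 + 58.5×4.2×(T − 0)
713.16(60.1 − T) = 21406 + 245.7 T
42860.9 − 21406 = 958.86 T
T = 21454.9 / 958.86 = 22.38 °C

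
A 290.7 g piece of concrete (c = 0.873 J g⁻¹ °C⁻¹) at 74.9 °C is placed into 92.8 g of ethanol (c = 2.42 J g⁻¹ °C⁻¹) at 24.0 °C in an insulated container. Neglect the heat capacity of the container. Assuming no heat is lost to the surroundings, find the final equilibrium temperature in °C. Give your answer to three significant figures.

T_f = 51.0 °C

Heat lost by concrete = heat gained by ethanol.
(290.7)(0.873)(74.9 − T) = (92.8)(2.42)(T − 24.0)
253.7811 (74.9 − T) = 224.576 (T − 24.0)
19008 − 253.7811 T = 224.576 T − 5389.8
24397.8 = 478.3571 T
T = 51.00 °C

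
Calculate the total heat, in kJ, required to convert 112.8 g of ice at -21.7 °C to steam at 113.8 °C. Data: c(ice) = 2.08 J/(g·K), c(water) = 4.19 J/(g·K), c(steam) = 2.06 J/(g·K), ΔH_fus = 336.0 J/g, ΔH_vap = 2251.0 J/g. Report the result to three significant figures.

q = 347 kJ

q1 (heat ice -21.7→0.0 °C): 112.8 × 2.08 × 21.7 = 5091 J
q2 (melt at 0 °C): 112.8 × 336.0 = 37901 J
q3 (heat water 0.0→100.0 °C): 112.8 × 4.19 × 100.0 = 47263 J
q4 (vaporize at 100 °C): 112.8 × 2251.0 = 253913 J
q5 (heat steam 100.0→113.8 °C): 112.8 × 2.06 × 13.8 = 3207 J
Total: 5091 + 37901 + 47263 + 253913 + 3207 = 347375 J = 347 kJ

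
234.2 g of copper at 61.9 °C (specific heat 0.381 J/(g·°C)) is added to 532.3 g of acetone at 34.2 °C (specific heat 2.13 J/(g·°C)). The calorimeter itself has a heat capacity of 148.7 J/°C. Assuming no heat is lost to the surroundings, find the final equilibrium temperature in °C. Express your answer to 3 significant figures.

Heat lost by copper = heat gained by acetone + calorimeter.
(234.2)(0.381)(61.9 − T) = [(532.3)(2.13) + 148.7](T − 34.2)
89.2302 (61.9 − T) = 1282.499 (T − 34.2)
5523.3 − 89.2302 T = 1282.499 T − 43861
49384.3 = 1371.7292 T
T = 36.00 °C

T_f = 36.0 °C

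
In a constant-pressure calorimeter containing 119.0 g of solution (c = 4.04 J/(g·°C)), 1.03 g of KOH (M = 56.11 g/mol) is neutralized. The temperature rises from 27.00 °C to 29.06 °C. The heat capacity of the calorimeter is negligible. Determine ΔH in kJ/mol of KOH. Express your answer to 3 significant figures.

ΔH = -54.0 kJ/mol

|ΔT| = |29.06 − 27.00| = 2.06 °C
|q_surr| = (119.0 × 4.04) × 2.06 = 480.76 × 2.06 = 990.37 J
n(KOH) = 1.03 / 56.11 = 0.018357 mol
Temperature rose, so q_rxn = −|q_surr| = -0.99037 kJ
ΔH = q_rxn / n = -53.95 kJ/mol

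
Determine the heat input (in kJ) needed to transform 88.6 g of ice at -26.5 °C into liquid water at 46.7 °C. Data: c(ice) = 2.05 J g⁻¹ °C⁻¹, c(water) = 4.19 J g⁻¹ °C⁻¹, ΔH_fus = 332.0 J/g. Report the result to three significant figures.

q = 51.6 kJ

q1 (heat ice -26.5→0.0 °C): 88.6 × 2.05 × 26.5 = 4813 J
q2 (melt at 0 °C): 88.6 × 332.0 = 29415 J
q3 (heat water 0.0→46.7 °C): 88.6 × 4.19 × 46.7 = 17337 J
Total: 4813 + 29415 + 17337 = 51565 J = 51.6 kJ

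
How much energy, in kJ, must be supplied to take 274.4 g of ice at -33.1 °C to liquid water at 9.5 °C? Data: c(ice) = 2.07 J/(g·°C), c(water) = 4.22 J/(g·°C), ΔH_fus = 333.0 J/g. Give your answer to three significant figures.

q1 (heat ice -33.1→0.0 °C): 274.4 × 2.07 × 33.1 = 18801 J
q2 (melt at 0 °C): 274.4 × 333.0 = 91375 J
q3 (heat water 0.0→9.5 °C): 274.4 × 4.22 × 9.5 = 11001 J
Total: 18801 + 91375 + 11001 = 121177 J = 121 kJ

q = 121 kJ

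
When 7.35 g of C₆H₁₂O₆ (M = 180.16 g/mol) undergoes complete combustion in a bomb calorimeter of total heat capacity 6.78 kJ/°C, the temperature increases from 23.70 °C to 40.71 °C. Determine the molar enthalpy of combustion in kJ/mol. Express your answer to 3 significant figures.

ΔH = -2830 kJ/mol

ΔT = 40.71 − 23.70 = 17.01 °C
q_cal = C_cal × ΔT = 6.78 × 17.01 = 115.3278 kJ
n = 7.35 / 180.16 = 0.04080 mol
q_rxn = −q_cal = -115.3278 kJ
ΔH = -115.3278 / 0.04080 = -2827 kJ/mol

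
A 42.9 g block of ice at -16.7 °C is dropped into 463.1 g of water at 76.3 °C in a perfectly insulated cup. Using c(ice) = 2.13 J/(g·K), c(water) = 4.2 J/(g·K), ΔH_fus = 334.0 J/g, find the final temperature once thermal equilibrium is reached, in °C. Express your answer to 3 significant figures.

T_f = 62.4 °C

Heat to bring ice to 0 °C and melt it: q₁ = 42.9×2.13×16.7 + 42.9×334.0 = 15855 J
Heat the water can supply cooling to 0 °C: 463.1×4.2×76.3 = 148405 J > q₁, so all ice melts.
Energy balance: 463.1×4.2×(76.3 − T) = 15855 + 42.9×4.2×(T − 0)
1945.02(76.3 − T) = 15855 + 180.18 T
148405 − 15855 = 2125.20 T
T = 132550 / 2125.20 = 62.37 °C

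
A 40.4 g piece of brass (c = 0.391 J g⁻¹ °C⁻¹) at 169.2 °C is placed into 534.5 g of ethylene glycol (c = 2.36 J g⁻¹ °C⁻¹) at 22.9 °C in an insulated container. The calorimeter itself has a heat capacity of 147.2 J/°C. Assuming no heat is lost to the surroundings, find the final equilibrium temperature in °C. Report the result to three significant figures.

T_f = 24.5 °C

Heat lost by brass = heat gained by ethylene glycol + calorimeter.
(40.4)(0.391)(169.2 − T) = [(534.5)(2.36) + 147.2](T − 22.9)
15.7964 (169.2 − T) = 1408.62 (T − 22.9)
2672.8 − 15.7964 T = 1408.62 T − 32257
34929.8 = 1424.4164 T
T = 24.52 °C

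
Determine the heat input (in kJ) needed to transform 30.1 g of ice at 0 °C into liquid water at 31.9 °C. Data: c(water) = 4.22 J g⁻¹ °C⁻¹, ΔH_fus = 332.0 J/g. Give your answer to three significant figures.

q = 14.0 kJ

q1 (melt at 0 °C): 30.1 × 332.0 = 9993 J
q2 (heat water 0.0→31.9 °C): 30.1 × 4.22 × 31.9 = 4052 J
Total: 9993 + 4052 = 14045 J = 14.0 kJ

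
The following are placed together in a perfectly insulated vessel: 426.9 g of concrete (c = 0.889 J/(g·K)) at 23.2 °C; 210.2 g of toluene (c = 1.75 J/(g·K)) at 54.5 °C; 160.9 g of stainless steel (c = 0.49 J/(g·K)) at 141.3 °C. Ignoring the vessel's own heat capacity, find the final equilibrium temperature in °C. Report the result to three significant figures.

T_f = 48.4 °C

Σ mᵢcᵢ(T − Tᵢ) = 0  ⇒  T = Σ mᵢcᵢTᵢ / Σ mᵢcᵢ
Σ mᵢcᵢ = 426.9×0.889 + 210.2×1.75 + 160.9×0.49 = 826.2051
Σ mᵢcᵢTᵢ = 379.5141×23.2 + 367.85×54.5 + 78.841×141.3 = 39993
T = 39993 / 826.2051 = 48.41 °C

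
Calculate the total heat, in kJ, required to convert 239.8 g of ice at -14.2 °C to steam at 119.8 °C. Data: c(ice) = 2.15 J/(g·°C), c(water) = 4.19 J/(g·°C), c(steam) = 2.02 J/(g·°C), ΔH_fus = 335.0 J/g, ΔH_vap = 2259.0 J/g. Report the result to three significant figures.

q1 (heat ice -14.2→0.0 °C): 239.8 × 2.15 × 14.2 = 7321 J
q2 (melt at 0 °C): 239.8 × 335.0 = 80333 J
q3 (heat water 0.0→100.0 °C): 239.8 × 4.19 × 100.0 = 100476 J
q4 (vaporize at 100 °C): 239.8 × 2259.0 = 541708 J
q5 (heat steam 100.0→119.8 °C): 239.8 × 2.02 × 19.8 = 9591 J
Total: 7321 + 80333 + 100476 + 541708 + 9591 = 739429 J = 739 kJ

q = 739 kJ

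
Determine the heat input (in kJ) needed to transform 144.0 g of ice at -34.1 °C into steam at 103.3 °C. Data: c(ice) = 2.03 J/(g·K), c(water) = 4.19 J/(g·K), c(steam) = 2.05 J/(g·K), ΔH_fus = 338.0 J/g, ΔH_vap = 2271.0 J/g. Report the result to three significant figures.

q = 447 kJ

q1 (heat ice -34.1→0.0 °C): 144.0 × 2.03 × 34.1 = 9968 J
q2 (melt at 0 °C): 144.0 × 338.0 = 48672 J
q3 (heat water 0.0→100.0 °C): 144.0 × 4.19 × 100.0 = 60336 J
q4 (vaporize at 100 °C): 144.0 × 2271.0 = 327024 J
q5 (heat steam 100.0→103.3 °C): 144.0 × 2.05 × 3.3 = 974 J
Total: 9968 + 48672 + 60336 + 327024 + 974 = 446974 J = 447 kJ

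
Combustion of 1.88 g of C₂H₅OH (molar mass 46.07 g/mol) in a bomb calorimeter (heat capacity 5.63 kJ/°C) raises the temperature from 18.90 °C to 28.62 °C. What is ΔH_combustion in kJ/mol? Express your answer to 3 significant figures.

ΔT = 28.62 − 18.90 = 9.72 °C
q_cal = C_cal × ΔT = 5.63 × 9.72 = 54.7236 kJ
n = 1.88 / 46.07 = 0.04081 mol
q_rxn = −q_cal = -54.7236 kJ
ΔH = -54.7236 / 0.04081 = -1341 kJ/mol

ΔH = -1340 kJ/mol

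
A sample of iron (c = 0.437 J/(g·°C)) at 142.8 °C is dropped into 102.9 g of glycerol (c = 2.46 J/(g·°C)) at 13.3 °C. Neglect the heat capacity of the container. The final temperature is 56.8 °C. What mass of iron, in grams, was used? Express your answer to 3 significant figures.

q_gained = (102.9 × 2.46) × (56.8 − 13.3) = 11010 J
q_lost = m × 0.437 × (142.8 − 56.8) = 37.582 m
m = 11010 / 37.582 = 293 g

m = 293 g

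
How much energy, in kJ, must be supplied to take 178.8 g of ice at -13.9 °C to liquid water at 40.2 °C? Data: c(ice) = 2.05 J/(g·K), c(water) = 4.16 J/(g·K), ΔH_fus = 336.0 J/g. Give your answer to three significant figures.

q = 95.1 kJ

q1 (heat ice -13.9→0.0 °C): 178.8 × 2.05 × 13.9 = 5095 J
q2 (melt at 0 °C): 178.8 × 336.0 = 60077 J
q3 (heat water 0.0→40.2 °C): 178.8 × 4.16 × 40.2 = 29901 J
Total: 5095 + 60077 + 29901 = 95073 J = 95.1 kJ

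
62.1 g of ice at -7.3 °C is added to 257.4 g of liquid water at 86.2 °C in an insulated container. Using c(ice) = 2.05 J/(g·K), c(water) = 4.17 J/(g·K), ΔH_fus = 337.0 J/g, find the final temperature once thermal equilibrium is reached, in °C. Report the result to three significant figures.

Heat to bring ice to 0 °C and melt it: q₁ = 62.1×2.05×7.3 + 62.1×337.0 = 21857 J
Heat the water can supply cooling to 0 °C: 257.4×4.17×86.2 = 92523.5 J > q₁, so all ice melts.
Energy balance: 257.4×4.17×(86.2 − T) = 21857 + 62.1×4.17×(T − 0)
1073.358(86.2 − T) = 21857 + 258.957 T
92523.5 − 21857 = 1332.315 T
T = 70666.5 / 1332.315 = 53.04 °C

T_f = 53.0 °C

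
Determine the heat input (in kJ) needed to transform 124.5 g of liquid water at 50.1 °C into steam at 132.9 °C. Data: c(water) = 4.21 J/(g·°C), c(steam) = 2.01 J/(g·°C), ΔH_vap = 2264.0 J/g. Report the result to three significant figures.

q1 (heat water 50.1→100.0 °C): 124.5 × 4.21 × 49.9 = 26155 J
q2 (vaporize at 100 °C): 124.5 × 2264.0 = 281868 J
q3 (heat steam 100.0→132.9 °C): 124.5 × 2.01 × 32.9 = 8233 J
Total: 26155 + 281868 + 8233 = 316256 J = 316 kJ

q = 316 kJ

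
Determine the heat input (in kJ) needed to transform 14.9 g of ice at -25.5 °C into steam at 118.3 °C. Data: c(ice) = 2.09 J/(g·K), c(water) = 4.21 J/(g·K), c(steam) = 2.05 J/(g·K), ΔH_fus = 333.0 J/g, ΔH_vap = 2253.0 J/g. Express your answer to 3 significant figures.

q1 (heat ice -25.5→0.0 °C): 14.9 × 2.09 × 25.5 = 794 J
q2 (melt at 0 °C): 14.9 × 333.0 = 4962 J
q3 (heat water 0.0→100.0 °C): 14.9 × 4.21 × 100.0 = 6273 J
q4 (vaporize at 100 °C): 14.9 × 2253.0 = 33570 J
q5 (heat steam 100.0→118.3 °C): 14.9 × 2.05 × 18.3 = 559 J
Total: 794 + 4962 + 6273 + 33570 + 559 = 46158 J = 46.2 kJ

q = 46.2 kJ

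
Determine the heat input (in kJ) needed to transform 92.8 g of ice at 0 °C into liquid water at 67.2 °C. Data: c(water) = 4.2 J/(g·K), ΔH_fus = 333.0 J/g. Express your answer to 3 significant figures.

q1 (melt at 0 °C): 92.8 × 333.0 = 30902 J
q2 (heat water 0.0→67.2 °C): 92.8 × 4.2 × 67.2 = 26192 J
Total: 30902 + 26192 = 57094 J = 57.1 kJ

q = 57.1 kJ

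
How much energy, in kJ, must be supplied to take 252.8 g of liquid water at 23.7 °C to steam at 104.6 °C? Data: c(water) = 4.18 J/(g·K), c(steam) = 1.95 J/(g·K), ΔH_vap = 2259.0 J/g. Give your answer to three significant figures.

q = 654 kJ

q1 (heat water 23.7→100.0 °C): 252.8 × 4.18 × 76.3 = 80627 J
q2 (vaporize at 100 °C): 252.8 × 2259.0 = 571075 J
q3 (heat steam 100.0→104.6 °C): 252.8 × 1.95 × 4.6 = 2268 J
Total: 80627 + 571075 + 2268 = 653970 J = 654 kJ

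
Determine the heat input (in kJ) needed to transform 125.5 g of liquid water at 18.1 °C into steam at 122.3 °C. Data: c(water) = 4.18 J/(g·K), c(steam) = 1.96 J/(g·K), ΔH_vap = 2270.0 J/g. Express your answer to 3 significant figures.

q = 333 kJ

q1 (heat water 18.1→100.0 °C): 125.5 × 4.18 × 81.9 = 42964 J
q2 (vaporize at 100 °C): 125.5 × 2270.0 = 284885 J
q3 (heat steam 100.0→122.3 °C): 125.5 × 1.96 × 22.3 = 5485 J
Total: 42964 + 284885 + 5485 = 333334 J = 333 kJ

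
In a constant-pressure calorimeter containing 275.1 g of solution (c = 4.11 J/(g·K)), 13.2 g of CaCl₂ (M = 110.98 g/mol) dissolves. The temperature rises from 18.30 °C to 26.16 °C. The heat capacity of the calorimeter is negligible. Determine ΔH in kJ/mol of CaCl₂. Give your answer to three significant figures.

ΔH = -74.7 kJ/mol

|ΔT| = |26.16 − 18.30| = 7.86 °C
|q_surr| = (275.1 × 4.11) × 7.86 = 1130.661 × 7.86 = 8887 J
n(CaCl₂) = 13.2 / 110.98 = 0.1189 mol
Temperature rose, so q_rxn = −|q_surr| = -8.887 kJ
ΔH = q_rxn / n = -74.74 kJ/mol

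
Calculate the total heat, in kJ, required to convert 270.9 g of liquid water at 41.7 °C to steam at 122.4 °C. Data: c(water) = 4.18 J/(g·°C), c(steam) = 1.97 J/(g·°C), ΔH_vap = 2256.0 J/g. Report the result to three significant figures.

q = 689 kJ

q1 (heat water 41.7→100.0 °C): 270.9 × 4.18 × 58.3 = 66017 J
q2 (vaporize at 100 °C): 270.9 × 2256.0 = 611150 J
q3 (heat steam 100.0→122.4 °C): 270.9 × 1.97 × 22.4 = 11954 J
Total: 66017 + 611150 + 11954 = 689121 J = 689 kJ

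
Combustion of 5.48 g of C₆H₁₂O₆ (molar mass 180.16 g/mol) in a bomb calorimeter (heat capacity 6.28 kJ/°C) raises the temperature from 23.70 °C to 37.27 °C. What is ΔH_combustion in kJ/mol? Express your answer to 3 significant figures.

ΔH = -2800 kJ/mol

ΔT = 37.27 − 23.70 = 13.57 °C
q_cal = C_cal × ΔT = 6.28 × 13.57 = 85.2196 kJ
n = 5.48 / 180.16 = 0.03042 mol
q_rxn = −q_cal = -85.2196 kJ
ΔH = -85.2196 / 0.03042 = -2801 kJ/mol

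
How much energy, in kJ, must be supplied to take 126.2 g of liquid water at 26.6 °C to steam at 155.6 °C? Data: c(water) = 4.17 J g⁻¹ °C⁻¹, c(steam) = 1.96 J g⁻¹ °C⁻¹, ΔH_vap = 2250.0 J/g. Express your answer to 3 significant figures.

q1 (heat water 26.6→100.0 °C): 126.2 × 4.17 × 73.4 = 38627 J
q2 (vaporize at 100 °C): 126.2 × 2250.0 = 283950 J
q3 (heat steam 100.0→155.6 °C): 126.2 × 1.96 × 55.6 = 13753 J
Total: 38627 + 283950 + 13753 = 336330 J = 336 kJ

q = 336 kJ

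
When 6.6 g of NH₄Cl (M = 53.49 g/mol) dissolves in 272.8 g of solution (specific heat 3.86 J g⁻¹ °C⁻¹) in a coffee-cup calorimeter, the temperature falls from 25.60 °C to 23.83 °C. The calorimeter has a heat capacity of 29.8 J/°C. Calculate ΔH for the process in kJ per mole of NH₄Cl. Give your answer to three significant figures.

ΔH = 15.5 kJ/mol

|ΔT| = |23.83 − 25.60| = 1.77 °C
|q_surr| = (272.8 × 3.86 + 29.8) × 1.77 = 1082.808 × 1.77 = 1917 J
n(NH₄Cl) = 6.6 / 53.49 = 0.1234 mol
Temperature fell, so q_rxn = +|q_surr| = 1.917 kJ
ΔH = q_rxn / n = 15.53 kJ/mol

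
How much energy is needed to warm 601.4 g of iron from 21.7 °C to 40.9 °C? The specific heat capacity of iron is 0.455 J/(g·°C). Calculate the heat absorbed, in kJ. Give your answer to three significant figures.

q = m c ΔT = 601.4 × 0.455 × (40.9 − 21.7)
q = 601.4 × 0.455 × 19.2 = 5254 J = 5.25 kJ

q = 5.25 kJ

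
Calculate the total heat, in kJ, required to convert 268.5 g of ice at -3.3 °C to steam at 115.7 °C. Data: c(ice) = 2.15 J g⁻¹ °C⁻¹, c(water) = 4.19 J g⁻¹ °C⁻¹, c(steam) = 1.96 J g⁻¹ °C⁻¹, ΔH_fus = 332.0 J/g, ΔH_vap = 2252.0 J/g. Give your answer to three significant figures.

q1 (heat ice -3.3→0.0 °C): 268.5 × 2.15 × 3.3 = 1905 J
q2 (melt at 0 °C): 268.5 × 332.0 = 89142 J
q3 (heat water 0.0→100.0 °C): 268.5 × 4.19 × 100.0 = 112502 J
q4 (vaporize at 100 °C): 268.5 × 2252.0 = 604662 J
q5 (heat steam 100.0→115.7 °C): 268.5 × 1.96 × 15.7 = 8262 J
Total: 1905 + 89142 + 112502 + 604662 + 8262 = 816473 J = 816 kJ

q = 816 kJ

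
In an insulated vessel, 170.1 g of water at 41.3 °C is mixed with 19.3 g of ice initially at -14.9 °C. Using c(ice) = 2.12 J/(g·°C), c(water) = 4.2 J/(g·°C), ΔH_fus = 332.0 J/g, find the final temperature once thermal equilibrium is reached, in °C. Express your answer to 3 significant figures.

Heat to bring ice to 0 °C and melt it: q₁ = 19.3×2.12×14.9 + 19.3×332.0 = 7017.2 J
Heat the water can supply cooling to 0 °C: 170.1×4.2×41.3 = 29505.5 J > q₁, so all ice melts.
Energy balance: 170.1×4.2×(41.3 − T) = 7017.2 + 19.3×4.2×(T − 0)
714.42(41.3 − T) = 7017.2 + 81.06 T
29505.5 − 7017.2 = 795.48 T
T = 22488.3 / 795.48 = 28.27 °C

T_f = 28.3 °C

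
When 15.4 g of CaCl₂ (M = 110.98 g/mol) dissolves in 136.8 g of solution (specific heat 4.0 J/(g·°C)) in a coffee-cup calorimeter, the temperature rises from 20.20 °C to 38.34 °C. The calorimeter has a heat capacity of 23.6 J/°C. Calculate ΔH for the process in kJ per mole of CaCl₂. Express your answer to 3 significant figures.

ΔH = -74.6 kJ/mol

|ΔT| = |38.34 − 20.20| = 18.14 °C
|q_surr| = (136.8 × 4.0 + 23.6) × 18.14 = 570.8 × 18.14 = 10350 J
n(CaCl₂) = 15.4 / 110.98 = 0.1388 mol
Temperature rose, so q_rxn = −|q_surr| = -10.35 kJ
ΔH = q_rxn / n = -74.57 kJ/mol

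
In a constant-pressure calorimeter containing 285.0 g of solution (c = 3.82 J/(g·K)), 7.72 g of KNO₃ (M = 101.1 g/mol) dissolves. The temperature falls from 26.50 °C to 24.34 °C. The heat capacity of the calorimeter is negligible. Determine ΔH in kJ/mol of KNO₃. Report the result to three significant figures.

|ΔT| = |24.34 − 26.50| = 2.16 °C
|q_surr| = (285.0 × 3.82) × 2.16 = 1088.7 × 2.16 = 2352 J
n(KNO₃) = 7.72 / 101.1 = 0.07636 mol
Temperature fell, so q_rxn = +|q_surr| = 2.352 kJ
ΔH = q_rxn / n = 30.80 kJ/mol

ΔH = 30.8 kJ/mol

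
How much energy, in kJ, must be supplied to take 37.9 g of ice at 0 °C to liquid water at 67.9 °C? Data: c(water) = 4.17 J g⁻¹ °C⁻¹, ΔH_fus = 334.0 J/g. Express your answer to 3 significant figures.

q1 (melt at 0 °C): 37.9 × 334.0 = 12659 J
q2 (heat water 0.0→67.9 °C): 37.9 × 4.17 × 67.9 = 10731 J
Total: 12659 + 10731 = 23390 J = 23.4 kJ

q = 23.4 kJ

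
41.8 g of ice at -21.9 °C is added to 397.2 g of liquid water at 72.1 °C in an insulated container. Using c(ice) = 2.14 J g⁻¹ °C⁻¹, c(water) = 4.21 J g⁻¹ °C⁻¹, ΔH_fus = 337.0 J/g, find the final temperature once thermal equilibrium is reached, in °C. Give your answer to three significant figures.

Heat to bring ice to 0 °C and melt it: q₁ = 41.8×2.14×21.9 + 41.8×337.0 = 16046 J
Heat the water can supply cooling to 0 °C: 397.2×4.21×72.1 = 120566 J > q₁, so all ice melts.
Energy balance: 397.2×4.21×(72.1 − T) = 16046 + 41.8×4.21×(T − 0)
1672.212(72.1 − T) = 16046 + 175.978 T
120566 − 16046 = 1848.190 T
T = 104520 / 1848.190 = 56.55 °C

T_f = 56.6 °C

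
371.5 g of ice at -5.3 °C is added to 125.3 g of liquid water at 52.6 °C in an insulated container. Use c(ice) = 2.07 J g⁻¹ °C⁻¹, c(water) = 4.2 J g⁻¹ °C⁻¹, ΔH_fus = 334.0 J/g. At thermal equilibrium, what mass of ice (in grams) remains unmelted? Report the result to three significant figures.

m_ice remaining = 301 g

Heat to warm all ice to 0 °C: 371.5×2.07×5.3 = 4075.7 J
Heat released by water cooling to 0 °C: 125.3×4.2×52.6 = 27681 J
27681 J < 4075.7 + 371.5×334.0 = 128156.7 J, so not all ice melts; final T = 0 °C.
Heat left for melting: 27681 − 4075.7 = 23605.3 J
Mass melted = 23605.3 / 334.0 = 70.67 g
Ice remaining = 371.5 − 70.67 = 300.83 g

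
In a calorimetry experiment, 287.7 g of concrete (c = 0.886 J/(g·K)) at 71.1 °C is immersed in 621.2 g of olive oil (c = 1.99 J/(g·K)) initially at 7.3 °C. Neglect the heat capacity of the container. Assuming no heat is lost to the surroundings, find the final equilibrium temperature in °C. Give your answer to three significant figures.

T_f = 18.2 °C

Heat lost by concrete = heat gained by olive oil.
(287.7)(0.886)(71.1 − T) = (621.2)(1.99)(T − 7.3)
254.9022 (71.1 − T) = 1236.188 (T − 7.3)
18124 − 254.9022 T = 1236.188 T − 9024.2
27148.2 = 1491.0902 T
T = 18.21 °C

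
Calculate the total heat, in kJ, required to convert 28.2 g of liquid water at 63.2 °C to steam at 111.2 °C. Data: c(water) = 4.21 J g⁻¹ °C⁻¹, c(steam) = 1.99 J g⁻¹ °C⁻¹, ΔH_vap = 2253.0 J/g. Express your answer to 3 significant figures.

q = 68.5 kJ

q1 (heat water 63.2→100.0 °C): 28.2 × 4.21 × 36.8 = 4369 J
q2 (vaporize at 100 °C): 28.2 × 2253.0 = 63535 J
q3 (heat steam 100.0→111.2 °C): 28.2 × 1.99 × 11.2 = 629 J
Total: 4369 + 63535 + 629 = 68533 J = 68.5 kJ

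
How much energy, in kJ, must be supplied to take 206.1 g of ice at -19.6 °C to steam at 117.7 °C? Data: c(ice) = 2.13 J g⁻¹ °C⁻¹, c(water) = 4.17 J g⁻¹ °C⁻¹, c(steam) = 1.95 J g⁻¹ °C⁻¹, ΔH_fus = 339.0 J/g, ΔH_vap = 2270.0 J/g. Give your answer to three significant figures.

q = 639 kJ

q1 (heat ice -19.6→0.0 °C): 206.1 × 2.13 × 19.6 = 8604 J
q2 (melt at 0 °C): 206.1 × 339.0 = 69868 J
q3 (heat water 0.0→100.0 °C): 206.1 × 4.17 × 100.0 = 85944 J
q4 (vaporize at 100 °C): 206.1 × 2270.0 = 467847 J
q5 (heat steam 100.0→117.7 °C): 206.1 × 1.95 × 17.7 = 7114 J
Total: 8604 + 69868 + 85944 + 467847 + 7114 = 639377 J = 639 kJ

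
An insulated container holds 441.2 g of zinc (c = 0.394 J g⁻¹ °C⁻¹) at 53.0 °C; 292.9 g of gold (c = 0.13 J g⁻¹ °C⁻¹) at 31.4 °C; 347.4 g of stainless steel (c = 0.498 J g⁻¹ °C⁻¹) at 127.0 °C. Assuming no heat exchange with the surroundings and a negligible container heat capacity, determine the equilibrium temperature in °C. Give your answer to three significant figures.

T_f = 84.1 °C

Σ mᵢcᵢ(T − Tᵢ) = 0  ⇒  T = Σ mᵢcᵢTᵢ / Σ mᵢcᵢ
Σ mᵢcᵢ = 441.2×0.394 + 292.9×0.13 + 347.4×0.498 = 384.9150
Σ mᵢcᵢTᵢ = 173.8328×53.0 + 38.077×31.4 + 173.0052×127.0 = 32380
T = 32380 / 384.9150 = 84.12 °C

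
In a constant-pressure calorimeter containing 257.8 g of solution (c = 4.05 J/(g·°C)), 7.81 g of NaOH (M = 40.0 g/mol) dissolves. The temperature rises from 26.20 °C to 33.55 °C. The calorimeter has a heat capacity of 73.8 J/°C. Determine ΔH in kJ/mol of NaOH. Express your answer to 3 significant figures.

|ΔT| = |33.55 − 26.20| = 7.35 °C
|q_surr| = (257.8 × 4.05 + 73.8) × 7.35 = 1117.89 × 7.35 = 8216 J
n(NaOH) = 7.81 / 40.0 = 0.1953 mol
Temperature rose, so q_rxn = −|q_surr| = -8.216 kJ
ΔH = q_rxn / n = -42.07 kJ/mol

ΔH = -42.1 kJ/mol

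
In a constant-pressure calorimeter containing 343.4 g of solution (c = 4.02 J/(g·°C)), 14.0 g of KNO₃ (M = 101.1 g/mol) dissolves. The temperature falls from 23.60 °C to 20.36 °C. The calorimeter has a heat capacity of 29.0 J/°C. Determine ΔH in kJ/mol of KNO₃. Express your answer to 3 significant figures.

|ΔT| = |20.36 − 23.60| = 3.24 °C
|q_surr| = (343.4 × 4.02 + 29.0) × 3.24 = 1409.468 × 3.24 = 4567 J
n(KNO₃) = 14.0 / 101.1 = 0.1385 mol
Temperature fell, so q_rxn = +|q_surr| = 4.567 kJ
ΔH = q_rxn / n = 32.97 kJ/mol

ΔH = 33.0 kJ/mol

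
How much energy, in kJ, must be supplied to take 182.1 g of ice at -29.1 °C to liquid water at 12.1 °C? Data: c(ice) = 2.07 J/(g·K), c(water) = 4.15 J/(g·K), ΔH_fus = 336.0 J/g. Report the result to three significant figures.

q = 81.3 kJ

q1 (heat ice -29.1→0.0 °C): 182.1 × 2.07 × 29.1 = 10969 J
q2 (melt at 0 °C): 182.1 × 336.0 = 61186 J
q3 (heat water 0.0→12.1 °C): 182.1 × 4.15 × 12.1 = 9144 J
Total: 10969 + 61186 + 9144 = 81299 J = 81.3 kJ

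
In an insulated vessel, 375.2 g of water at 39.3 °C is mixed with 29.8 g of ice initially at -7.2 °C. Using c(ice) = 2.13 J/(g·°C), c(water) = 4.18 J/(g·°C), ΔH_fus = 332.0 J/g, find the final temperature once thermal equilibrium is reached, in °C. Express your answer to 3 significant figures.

Heat to bring ice to 0 °C and melt it: q₁ = 29.8×2.13×7.2 + 29.8×332.0 = 10351 J
Heat the water can supply cooling to 0 °C: 375.2×4.18×39.3 = 61635.6 J > q₁, so all ice melts.
Energy balance: 375.2×4.18×(39.3 − T) = 10351 + 29.8×4.18×(T − 0)
1568.336(39.3 − T) = 10351 + 124.564 T
61635.6 − 10351 = 1692.900 T
T = 51284.6 / 1692.900 = 30.29 °C

T_f = 30.3 °C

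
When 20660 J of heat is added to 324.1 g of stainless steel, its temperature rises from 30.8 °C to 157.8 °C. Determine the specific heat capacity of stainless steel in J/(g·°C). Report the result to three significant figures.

c = 0.502 J/(g·°C)

c = q / (m ΔT) = 20660 / (324.1 × 127.0)
c = 20660 / 41160.7 = 0.502 J/(g·°C)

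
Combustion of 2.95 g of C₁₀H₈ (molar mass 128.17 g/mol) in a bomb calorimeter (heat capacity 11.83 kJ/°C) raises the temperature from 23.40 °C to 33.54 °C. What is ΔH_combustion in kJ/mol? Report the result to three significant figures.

ΔH = -5210 kJ/mol

ΔT = 33.54 − 23.40 = 10.14 °C
q_cal = C_cal × ΔT = 11.83 × 10.14 = 119.9562 kJ
n = 2.95 / 128.17 = 0.02302 mol
q_rxn = −q_cal = -119.9562 kJ
ΔH = -119.9562 / 0.02302 = -5211 kJ/mol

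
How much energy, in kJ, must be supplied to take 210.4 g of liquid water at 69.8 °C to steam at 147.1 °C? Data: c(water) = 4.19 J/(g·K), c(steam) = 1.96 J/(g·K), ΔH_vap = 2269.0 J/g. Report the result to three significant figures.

q = 523 kJ

q1 (heat water 69.8→100.0 °C): 210.4 × 4.19 × 30.2 = 26624 J
q2 (vaporize at 100 °C): 210.4 × 2269.0 = 477398 J
q3 (heat steam 100.0→147.1 °C): 210.4 × 1.96 × 47.1 = 19423 J
Total: 26624 + 477398 + 19423 = 523445 J = 523 kJ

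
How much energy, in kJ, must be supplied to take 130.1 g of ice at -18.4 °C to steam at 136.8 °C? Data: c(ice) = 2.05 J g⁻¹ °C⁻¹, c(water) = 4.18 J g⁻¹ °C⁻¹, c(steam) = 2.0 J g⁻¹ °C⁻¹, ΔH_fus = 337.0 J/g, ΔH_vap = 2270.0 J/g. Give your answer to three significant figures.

q1 (heat ice -18.4→0.0 °C): 130.1 × 2.05 × 18.4 = 4907 J
q2 (melt at 0 °C): 130.1 × 337.0 = 43844 J
q3 (heat water 0.0→100.0 °C): 130.1 × 4.18 × 100.0 = 54382 J
q4 (vaporize at 100 °C): 130.1 × 2270.0 = 295327 J
q5 (heat steam 100.0→136.8 °C): 130.1 × 2.0 × 36.8 = 9575 J
Total: 4907 + 43844 + 54382 + 295327 + 9575 = 408035 J = 408 kJ

q = 408 kJ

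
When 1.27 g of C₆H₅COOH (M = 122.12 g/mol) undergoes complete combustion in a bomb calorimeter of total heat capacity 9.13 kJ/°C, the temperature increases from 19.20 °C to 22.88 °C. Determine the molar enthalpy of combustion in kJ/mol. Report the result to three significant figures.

ΔH = -3230 kJ/mol

ΔT = 22.88 − 19.20 = 3.68 °C
q_cal = C_cal × ΔT = 9.13 × 3.68 = 33.5984 kJ
n = 1.27 / 122.12 = 0.01040 mol
q_rxn = −q_cal = -33.5984 kJ
ΔH = -33.5984 / 0.01040 = -3231 kJ/mol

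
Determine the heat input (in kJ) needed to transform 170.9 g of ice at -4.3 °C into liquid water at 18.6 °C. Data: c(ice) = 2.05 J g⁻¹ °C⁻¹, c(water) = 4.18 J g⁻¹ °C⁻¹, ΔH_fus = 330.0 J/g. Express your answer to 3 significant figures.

q1 (heat ice -4.3→0.0 °C): 170.9 × 2.05 × 4.3 = 1506 J
q2 (melt at 0 °C): 170.9 × 330.0 = 56397 J
q3 (heat water 0.0→18.6 °C): 170.9 × 4.18 × 18.6 = 13287 J
Total: 1506 + 56397 + 13287 = 71190 J = 71.2 kJ

q = 71.2 kJ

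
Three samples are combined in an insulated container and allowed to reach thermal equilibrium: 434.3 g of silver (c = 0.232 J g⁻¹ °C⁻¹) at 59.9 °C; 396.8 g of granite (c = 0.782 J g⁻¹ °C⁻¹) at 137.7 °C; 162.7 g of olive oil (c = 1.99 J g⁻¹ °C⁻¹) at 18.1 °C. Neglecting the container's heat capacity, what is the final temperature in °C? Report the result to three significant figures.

Σ mᵢcᵢ(T − Tᵢ) = 0  ⇒  T = Σ mᵢcᵢTᵢ / Σ mᵢcᵢ
Σ mᵢcᵢ = 434.3×0.232 + 396.8×0.782 + 162.7×1.99 = 734.8282
Σ mᵢcᵢTᵢ = 100.7576×59.9 + 310.2976×137.7 + 323.773×18.1 = 54624
T = 54624 / 734.8282 = 74.34 °C

T_f = 74.3 °C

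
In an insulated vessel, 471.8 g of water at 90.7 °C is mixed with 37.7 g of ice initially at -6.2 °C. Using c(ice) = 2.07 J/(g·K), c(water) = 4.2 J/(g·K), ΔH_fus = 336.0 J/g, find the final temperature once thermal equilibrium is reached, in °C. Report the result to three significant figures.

Heat to bring ice to 0 °C and melt it: q₁ = 37.7×2.07×6.2 + 37.7×336.0 = 13151 J
Heat the water can supply cooling to 0 °C: 471.8×4.2×90.7 = 179727 J > q₁, so all ice melts.
Energy balance: 471.8×4.2×(90.7 − T) = 13151 + 37.7×4.2×(T − 0)
1981.56(90.7 − T) = 13151 + 158.34 T
179727 − 13151 = 2139.90 T
T = 166576 / 2139.90 = 77.84 °C

T_f = 77.8 °C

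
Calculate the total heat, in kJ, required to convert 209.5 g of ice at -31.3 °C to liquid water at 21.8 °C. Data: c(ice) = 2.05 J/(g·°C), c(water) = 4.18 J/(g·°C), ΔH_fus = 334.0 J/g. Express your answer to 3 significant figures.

q = 103 kJ

q1 (heat ice -31.3→0.0 °C): 209.5 × 2.05 × 31.3 = 13443 J
q2 (melt at 0 °C): 209.5 × 334.0 = 69973 J
q3 (heat water 0.0→21.8 °C): 209.5 × 4.18 × 21.8 = 19090 J
Total: 13443 + 69973 + 19090 = 102506 J = 103 kJ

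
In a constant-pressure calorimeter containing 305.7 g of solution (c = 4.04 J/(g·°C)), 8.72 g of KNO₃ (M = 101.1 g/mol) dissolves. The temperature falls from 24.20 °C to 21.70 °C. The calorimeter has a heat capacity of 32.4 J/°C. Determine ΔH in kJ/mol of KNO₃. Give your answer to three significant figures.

|ΔT| = |21.70 − 24.20| = 2.50 °C
|q_surr| = (305.7 × 4.04 + 32.4) × 2.50 = 1267.428 × 2.50 = 3169 J
n(KNO₃) = 8.72 / 101.1 = 0.08625 mol
Temperature fell, so q_rxn = +|q_surr| = 3.169 kJ
ΔH = q_rxn / n = 36.74 kJ/mol

ΔH = 36.7 kJ/mol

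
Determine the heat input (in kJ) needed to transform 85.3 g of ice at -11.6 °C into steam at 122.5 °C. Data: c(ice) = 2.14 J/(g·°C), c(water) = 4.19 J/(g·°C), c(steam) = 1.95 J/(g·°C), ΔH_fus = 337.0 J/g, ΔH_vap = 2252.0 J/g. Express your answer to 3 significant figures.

q1 (heat ice -11.6→0.0 °C): 85.3 × 2.14 × 11.6 = 2117 J
q2 (melt at 0 °C): 85.3 × 337.0 = 28746 J
q3 (heat water 0.0→100.0 °C): 85.3 × 4.19 × 100.0 = 35741 J
q4 (vaporize at 100 °C): 85.3 × 2252.0 = 192096 J
q5 (heat steam 100.0→122.5 °C): 85.3 × 1.95 × 22.5 = 3743 J
Total: 2117 + 28746 + 35741 + 192096 + 3743 = 262443 J = 262 kJ

q = 262 kJ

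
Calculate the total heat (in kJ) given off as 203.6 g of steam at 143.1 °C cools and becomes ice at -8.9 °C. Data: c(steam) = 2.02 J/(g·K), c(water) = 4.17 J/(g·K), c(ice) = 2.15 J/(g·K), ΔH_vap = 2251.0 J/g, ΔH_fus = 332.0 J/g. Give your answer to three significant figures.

q = 632 kJ

q1 (cool steam 143.1→100 °C): 203.6 × 2.02 × 43.1 = 17726 J
q2 (condense at 100 °C): 203.6 × 2251.0 = 458304 J
q3 (cool water 100→0 °C): 203.6 × 4.17 × 100.0 = 84901 J
q4 (freeze at 0 °C): 203.6 × 332.0 = 67595 J
q5 (cool ice 0→-8.9 °C): 203.6 × 2.15 × 8.9 = 3896 J
Total: 17726 + 458304 + 84901 + 67595 + 3896 = 632422 J = 632 kJ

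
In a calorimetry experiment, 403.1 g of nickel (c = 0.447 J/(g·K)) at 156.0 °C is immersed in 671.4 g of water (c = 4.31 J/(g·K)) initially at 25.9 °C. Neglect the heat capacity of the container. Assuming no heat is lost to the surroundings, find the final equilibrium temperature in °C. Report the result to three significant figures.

Heat lost by nickel = heat gained by water.
(403.1)(0.447)(156.0 − T) = (671.4)(4.31)(T − 25.9)
180.1857 (156.0 − T) = 2893.734 (T − 25.9)
28109 − 180.1857 T = 2893.734 T − 74948
103057 = 3073.9197 T
T = 33.53 °C

T_f = 33.5 °C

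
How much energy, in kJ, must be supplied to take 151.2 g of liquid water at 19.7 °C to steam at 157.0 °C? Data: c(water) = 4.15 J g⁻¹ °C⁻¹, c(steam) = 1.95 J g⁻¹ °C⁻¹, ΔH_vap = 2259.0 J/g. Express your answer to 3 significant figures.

q1 (heat water 19.7→100.0 °C): 151.2 × 4.15 × 80.3 = 50387 J
q2 (vaporize at 100 °C): 151.2 × 2259.0 = 341561 J
q3 (heat steam 100.0→157.0 °C): 151.2 × 1.95 × 57.0 = 16806 J
Total: 50387 + 341561 + 16806 = 408754 J = 409 kJ

q = 409 kJ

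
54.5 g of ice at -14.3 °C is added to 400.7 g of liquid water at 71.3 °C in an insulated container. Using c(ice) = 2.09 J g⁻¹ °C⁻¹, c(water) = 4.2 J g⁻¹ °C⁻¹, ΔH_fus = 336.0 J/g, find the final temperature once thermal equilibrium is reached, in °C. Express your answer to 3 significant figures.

T_f = 52.3 °C

Heat to bring ice to 0 °C and melt it: q₁ = 54.5×2.09×14.3 + 54.5×336.0 = 19941 J
Heat the water can supply cooling to 0 °C: 400.7×4.2×71.3 = 119994 J > q₁, so all ice melts.
Energy balance: 400.7×4.2×(71.3 − T) = 19941 + 54.5×4.2×(T − 0)
1682.94(71.3 − T) = 19941 + 228.9 T
119994 − 19941 = 1911.84 T
T = 100053 / 1911.84 = 52.33 °C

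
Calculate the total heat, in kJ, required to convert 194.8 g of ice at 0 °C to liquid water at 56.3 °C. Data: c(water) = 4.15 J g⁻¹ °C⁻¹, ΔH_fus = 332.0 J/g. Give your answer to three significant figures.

q1 (melt at 0 °C): 194.8 × 332.0 = 64674 J
q2 (heat water 0.0→56.3 °C): 194.8 × 4.15 × 56.3 = 45514 J
Total: 64674 + 45514 = 110188 J = 110 kJ

q = 110 kJ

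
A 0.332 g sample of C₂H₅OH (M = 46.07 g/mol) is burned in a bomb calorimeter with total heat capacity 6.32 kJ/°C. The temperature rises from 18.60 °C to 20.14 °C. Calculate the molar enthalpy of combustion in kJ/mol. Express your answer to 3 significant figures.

ΔH = -1350 kJ/mol

ΔT = 20.14 − 18.60 = 1.54 °C
q_cal = C_cal × ΔT = 6.32 × 1.54 = 9.7328 kJ
n = 0.332 / 46.07 = 0.007206 mol
q_rxn = −q_cal = -9.7328 kJ
ΔH = -9.7328 / 0.007206 = -1351 kJ/mol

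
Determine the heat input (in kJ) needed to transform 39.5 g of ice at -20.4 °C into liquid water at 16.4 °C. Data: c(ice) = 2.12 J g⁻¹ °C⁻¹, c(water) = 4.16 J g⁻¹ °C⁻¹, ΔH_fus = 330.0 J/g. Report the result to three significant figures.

q = 17.4 kJ

q1 (heat ice -20.4→0.0 °C): 39.5 × 2.12 × 20.4 = 1708 J
q2 (melt at 0 °C): 39.5 × 330.0 = 13035 J
q3 (heat water 0.0→16.4 °C): 39.5 × 4.16 × 16.4 = 2695 J
Total: 1708 + 13035 + 2695 = 17438 J = 17.4 kJ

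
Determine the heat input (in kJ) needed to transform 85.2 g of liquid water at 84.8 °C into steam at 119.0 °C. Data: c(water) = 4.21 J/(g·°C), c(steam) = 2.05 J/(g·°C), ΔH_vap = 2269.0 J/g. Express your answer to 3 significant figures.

q1 (heat water 84.8→100.0 °C): 85.2 × 4.21 × 15.2 = 5452 J
q2 (vaporize at 100 °C): 85.2 × 2269.0 = 193319 J
q3 (heat steam 100.0→119.0 °C): 85.2 × 2.05 × 19.0 = 3319 J
Total: 5452 + 193319 + 3319 = 202090 J = 202 kJ

q = 202 kJ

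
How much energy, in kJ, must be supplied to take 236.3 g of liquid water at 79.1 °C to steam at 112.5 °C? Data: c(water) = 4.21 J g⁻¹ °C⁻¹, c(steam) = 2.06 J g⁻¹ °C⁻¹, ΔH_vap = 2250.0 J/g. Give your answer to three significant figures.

q = 559 kJ

q1 (heat water 79.1→100.0 °C): 236.3 × 4.21 × 20.9 = 20792 J
q2 (vaporize at 100 °C): 236.3 × 2250.0 = 531675 J
q3 (heat steam 100.0→112.5 °C): 236.3 × 2.06 × 12.5 = 6085 J
Total: 20792 + 531675 + 6085 = 558552 J = 559 kJ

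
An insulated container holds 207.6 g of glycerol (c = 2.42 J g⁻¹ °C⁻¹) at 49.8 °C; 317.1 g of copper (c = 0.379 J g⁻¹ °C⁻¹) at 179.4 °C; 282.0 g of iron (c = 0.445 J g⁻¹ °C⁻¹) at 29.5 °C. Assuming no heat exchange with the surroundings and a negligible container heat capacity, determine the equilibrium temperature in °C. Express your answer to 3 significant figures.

Σ mᵢcᵢ(T − Tᵢ) = 0  ⇒  T = Σ mᵢcᵢTᵢ / Σ mᵢcᵢ
Σ mᵢcᵢ = 207.6×2.42 + 317.1×0.379 + 282.0×0.445 = 748.0629
Σ mᵢcᵢTᵢ = 502.392×49.8 + 120.1809×179.4 + 125.49×29.5 = 50282
T = 50282 / 748.0629 = 67.22 °C

T_f = 67.2 °C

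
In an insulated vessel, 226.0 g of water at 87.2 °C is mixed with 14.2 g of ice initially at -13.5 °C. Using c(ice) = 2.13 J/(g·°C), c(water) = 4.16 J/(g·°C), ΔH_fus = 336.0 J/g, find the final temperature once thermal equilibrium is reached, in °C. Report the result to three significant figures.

T_f = 76.9 °C

Heat to bring ice to 0 °C and melt it: q₁ = 14.2×2.13×13.5 + 14.2×336.0 = 5179.5 J
Heat the water can supply cooling to 0 °C: 226.0×4.16×87.2 = 81982.0 J > q₁, so all ice melts.
Energy balance: 226.0×4.16×(87.2 − T) = 5179.5 + 14.2×4.16×(T − 0)
940.16(87.2 − T) = 5179.5 + 59.072 T
81982.0 − 5179.5 = 999.232 T
T = 76802.5 / 999.232 = 76.86 °C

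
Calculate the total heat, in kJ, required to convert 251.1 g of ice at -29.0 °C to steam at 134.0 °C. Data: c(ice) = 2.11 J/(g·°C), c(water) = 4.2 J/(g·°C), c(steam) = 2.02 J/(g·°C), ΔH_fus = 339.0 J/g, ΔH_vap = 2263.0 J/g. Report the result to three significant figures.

q = 791 kJ

q1 (heat ice -29.0→0.0 °C): 251.1 × 2.11 × 29.0 = 15365 J
q2 (melt at 0 °C): 251.1 × 339.0 = 85123 J
q3 (heat water 0.0→100.0 °C): 251.1 × 4.2 × 100.0 = 105462 J
q4 (vaporize at 100 °C): 251.1 × 2263.0 = 568239 J
q5 (heat steam 100.0→134.0 °C): 251.1 × 2.02 × 34.0 = 17246 J
Total: 15365 + 85123 + 105462 + 568239 + 17246 = 791435 J = 791 kJ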